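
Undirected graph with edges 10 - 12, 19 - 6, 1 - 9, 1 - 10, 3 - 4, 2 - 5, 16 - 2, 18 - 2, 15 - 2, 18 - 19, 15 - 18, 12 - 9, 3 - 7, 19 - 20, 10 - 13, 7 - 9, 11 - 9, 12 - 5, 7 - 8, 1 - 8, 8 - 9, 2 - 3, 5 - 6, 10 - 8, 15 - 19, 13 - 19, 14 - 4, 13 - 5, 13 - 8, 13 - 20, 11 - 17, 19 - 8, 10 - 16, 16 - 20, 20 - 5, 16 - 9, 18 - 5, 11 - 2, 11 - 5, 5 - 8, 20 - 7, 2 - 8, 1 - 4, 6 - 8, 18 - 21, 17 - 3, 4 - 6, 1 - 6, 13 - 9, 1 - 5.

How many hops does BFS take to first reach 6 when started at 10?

2

Level 0: 10
Level 1: 1, 8, 12, 13, 16
Level 2: 2, 4, 5, 6, 7, 9, 19, 20
Level 3: 3, 11, 14, 15, 18
Level 4: 17, 21
6 first appears at level 2.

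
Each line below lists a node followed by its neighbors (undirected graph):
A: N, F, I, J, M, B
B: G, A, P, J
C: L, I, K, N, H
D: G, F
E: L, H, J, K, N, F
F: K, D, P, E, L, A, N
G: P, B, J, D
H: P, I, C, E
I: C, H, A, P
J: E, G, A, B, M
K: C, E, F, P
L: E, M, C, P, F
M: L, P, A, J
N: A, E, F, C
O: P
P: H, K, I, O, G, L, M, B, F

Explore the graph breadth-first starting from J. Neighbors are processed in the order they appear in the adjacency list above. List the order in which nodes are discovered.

J -> E -> G -> A -> B -> M -> L -> H -> K -> N -> F -> P -> D -> I -> C -> O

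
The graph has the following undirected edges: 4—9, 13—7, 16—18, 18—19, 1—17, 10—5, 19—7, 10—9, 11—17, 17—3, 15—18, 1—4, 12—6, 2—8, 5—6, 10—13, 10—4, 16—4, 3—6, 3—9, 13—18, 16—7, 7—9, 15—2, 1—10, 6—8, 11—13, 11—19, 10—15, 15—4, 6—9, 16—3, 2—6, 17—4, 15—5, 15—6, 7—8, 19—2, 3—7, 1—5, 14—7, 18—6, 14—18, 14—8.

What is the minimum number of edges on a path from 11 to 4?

Level 0: 11
Level 1: 13, 17, 19
Level 2: 1, 2, 3, 4, 7, 10, 18
Level 3: 5, 6, 8, 9, 14, 15, 16
Level 4: 12
4 first appears at level 2.

2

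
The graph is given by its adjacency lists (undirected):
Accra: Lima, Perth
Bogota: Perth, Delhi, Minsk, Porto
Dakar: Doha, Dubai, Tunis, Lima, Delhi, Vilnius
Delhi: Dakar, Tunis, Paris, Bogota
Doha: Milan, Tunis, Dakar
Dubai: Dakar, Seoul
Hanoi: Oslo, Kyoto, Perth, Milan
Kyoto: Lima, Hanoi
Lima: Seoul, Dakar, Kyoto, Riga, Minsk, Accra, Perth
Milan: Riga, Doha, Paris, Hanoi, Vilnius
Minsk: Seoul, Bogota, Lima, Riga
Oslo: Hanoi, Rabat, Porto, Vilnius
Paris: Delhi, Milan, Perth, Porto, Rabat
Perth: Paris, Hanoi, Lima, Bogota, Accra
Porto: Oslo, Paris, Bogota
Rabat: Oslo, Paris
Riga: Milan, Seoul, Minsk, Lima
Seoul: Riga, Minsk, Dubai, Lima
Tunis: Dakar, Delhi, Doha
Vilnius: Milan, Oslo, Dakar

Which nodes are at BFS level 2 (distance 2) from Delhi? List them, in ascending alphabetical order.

Doha, Dubai, Lima, Milan, Minsk, Perth, Porto, Rabat, Vilnius

Level 0: Delhi
Level 1: Bogota, Dakar, Paris, Tunis
Level 2: Doha, Dubai, Lima, Milan, Minsk, Perth, Porto, Rabat, Vilnius
Level 3: Accra, Hanoi, Kyoto, Oslo, Riga, Seoul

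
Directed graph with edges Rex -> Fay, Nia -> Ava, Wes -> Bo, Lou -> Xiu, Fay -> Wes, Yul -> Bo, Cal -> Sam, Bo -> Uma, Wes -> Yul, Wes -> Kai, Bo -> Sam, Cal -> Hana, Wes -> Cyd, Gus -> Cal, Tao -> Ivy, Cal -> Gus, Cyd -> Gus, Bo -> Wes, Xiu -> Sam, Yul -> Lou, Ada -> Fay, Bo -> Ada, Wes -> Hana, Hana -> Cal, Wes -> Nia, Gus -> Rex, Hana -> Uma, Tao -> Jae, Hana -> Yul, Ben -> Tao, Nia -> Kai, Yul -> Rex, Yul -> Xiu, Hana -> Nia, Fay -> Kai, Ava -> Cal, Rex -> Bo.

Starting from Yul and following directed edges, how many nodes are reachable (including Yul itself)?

17

BFS from Yul visits: Yul, Xiu, Rex, Lou, Bo, Sam, Fay, Wes, Uma, Ada, Kai, Nia, Hana, Cyd, Ava, Cal, Gus
Reachable nodes: 17 of 21 total.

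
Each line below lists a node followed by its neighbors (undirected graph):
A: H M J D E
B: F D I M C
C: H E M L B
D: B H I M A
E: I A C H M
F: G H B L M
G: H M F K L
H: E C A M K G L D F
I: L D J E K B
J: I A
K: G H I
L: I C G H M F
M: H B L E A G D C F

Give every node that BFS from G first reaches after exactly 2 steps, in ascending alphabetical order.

A, B, C, D, E, I

Level 0: G
Level 1: F, H, K, L, M
Level 2: A, B, C, D, E, I
Level 3: J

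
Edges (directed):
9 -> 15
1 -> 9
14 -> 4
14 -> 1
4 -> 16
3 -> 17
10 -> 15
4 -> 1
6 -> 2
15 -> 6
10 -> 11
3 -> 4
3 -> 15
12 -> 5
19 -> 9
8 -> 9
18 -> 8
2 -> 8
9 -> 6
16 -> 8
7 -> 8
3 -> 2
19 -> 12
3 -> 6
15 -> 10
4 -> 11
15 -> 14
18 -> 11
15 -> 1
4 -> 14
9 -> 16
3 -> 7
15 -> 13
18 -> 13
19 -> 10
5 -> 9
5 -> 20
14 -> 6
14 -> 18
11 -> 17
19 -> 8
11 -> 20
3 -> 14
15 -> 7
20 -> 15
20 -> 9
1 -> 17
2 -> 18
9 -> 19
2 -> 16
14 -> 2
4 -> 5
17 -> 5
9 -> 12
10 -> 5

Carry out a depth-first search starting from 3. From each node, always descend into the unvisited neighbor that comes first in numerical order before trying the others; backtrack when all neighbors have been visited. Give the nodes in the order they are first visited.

3, 2, 8, 9, 6, 12, 5, 20, 15, 1, 17, 7, 10, 11, 13, 14, 4, 16, 18, 19

Visit 3
3 → 2
2 → 8
8 → 9
9 → 6
9 → 12
12 → 5
5 → 20
20 → 15
15 → 1
1 → 17
15 → 7
15 → 10
10 → 11
15 → 13
15 → 14
14 → 4
4 → 16
14 → 18
9 → 19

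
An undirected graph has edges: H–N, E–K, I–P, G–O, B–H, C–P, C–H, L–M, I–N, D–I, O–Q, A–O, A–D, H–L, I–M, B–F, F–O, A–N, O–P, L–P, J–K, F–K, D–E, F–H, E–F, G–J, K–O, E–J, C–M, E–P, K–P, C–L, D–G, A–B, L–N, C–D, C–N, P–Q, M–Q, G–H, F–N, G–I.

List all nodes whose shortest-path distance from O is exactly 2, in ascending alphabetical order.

B, C, D, E, H, I, J, L, M, N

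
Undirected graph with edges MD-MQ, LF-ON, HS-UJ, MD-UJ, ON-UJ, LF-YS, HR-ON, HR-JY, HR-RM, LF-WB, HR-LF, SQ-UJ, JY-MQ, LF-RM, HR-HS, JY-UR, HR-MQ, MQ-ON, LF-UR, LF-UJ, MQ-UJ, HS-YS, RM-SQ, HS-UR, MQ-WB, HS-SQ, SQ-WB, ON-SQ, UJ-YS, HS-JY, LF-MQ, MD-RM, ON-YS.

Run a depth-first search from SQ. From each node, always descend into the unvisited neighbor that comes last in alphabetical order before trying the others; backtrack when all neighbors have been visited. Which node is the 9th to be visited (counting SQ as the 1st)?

JY

Visit SQ
SQ → WB
WB → MQ
MQ → UJ
UJ → YS
YS → ON
ON → LF
LF → UR
UR → JY
JY → HS
HS → HR
HR → RM
RM → MD

Visit order: SQ, WB, MQ, UJ, YS, ON, LF, UR, JY, HS, HR, RM, MD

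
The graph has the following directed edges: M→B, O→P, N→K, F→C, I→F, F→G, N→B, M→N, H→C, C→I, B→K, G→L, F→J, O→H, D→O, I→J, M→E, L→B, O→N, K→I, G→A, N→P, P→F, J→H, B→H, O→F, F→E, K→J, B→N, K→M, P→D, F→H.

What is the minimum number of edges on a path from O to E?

Level 0: O
Level 1: F, H, N, P
Level 2: B, C, D, E, G, J, K
Level 3: A, I, L, M
E first appears at level 2.

2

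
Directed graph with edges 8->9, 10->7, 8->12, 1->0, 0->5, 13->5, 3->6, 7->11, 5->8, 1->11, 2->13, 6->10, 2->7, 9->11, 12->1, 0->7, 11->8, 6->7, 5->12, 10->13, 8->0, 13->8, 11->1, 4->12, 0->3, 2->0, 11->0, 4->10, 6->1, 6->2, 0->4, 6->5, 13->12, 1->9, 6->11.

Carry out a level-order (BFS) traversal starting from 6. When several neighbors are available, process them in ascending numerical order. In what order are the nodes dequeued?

6 1 2 5 7 10 11 0 9 13 8 12 3 4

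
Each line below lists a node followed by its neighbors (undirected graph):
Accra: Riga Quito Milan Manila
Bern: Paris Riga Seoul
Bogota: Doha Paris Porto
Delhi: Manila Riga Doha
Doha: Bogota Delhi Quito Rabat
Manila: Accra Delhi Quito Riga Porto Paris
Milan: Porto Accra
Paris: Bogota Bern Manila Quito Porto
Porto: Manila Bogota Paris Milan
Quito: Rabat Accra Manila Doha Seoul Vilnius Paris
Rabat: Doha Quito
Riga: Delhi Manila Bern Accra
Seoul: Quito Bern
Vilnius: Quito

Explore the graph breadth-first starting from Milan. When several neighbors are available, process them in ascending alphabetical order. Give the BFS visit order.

Milan Accra Porto Manila Quito Riga Bogota Paris Delhi Doha Rabat Seoul Vilnius Bern

Visit Milan; enqueue Accra, Porto → queue [Accra, Porto]
Visit Accra; enqueue Manila, Quito, Riga → queue [Porto, Manila, Quito, Riga]
Visit Porto; enqueue Bogota, Paris → queue [Manila, Quito, Riga, Bogota, Paris]
Visit Manila; enqueue Delhi → queue [Quito, Riga, Bogota, Paris, Delhi]
Visit Quito; enqueue Doha, Rabat, Seoul, Vilnius → queue [Riga, Bogota, Paris, Delhi, Doha, Rabat, Seoul, Vilnius]
Visit Riga; enqueue Bern → queue [Bogota, Paris, Delhi, Doha, Rabat, Seoul, Vilnius, Bern]
Visit Bogota → queue [Paris, Delhi, Doha, Rabat, Seoul, Vilnius, Bern]
Visit Paris → queue [Delhi, Doha, Rabat, Seoul, Vilnius, Bern]
Visit Delhi → queue [Doha, Rabat, Seoul, Vilnius, Bern]
Visit Doha → queue [Rabat, Seoul, Vilnius, Bern]
Visit Rabat → queue [Seoul, Vilnius, Bern]
Visit Seoul → queue [Vilnius, Bern]
Visit Vilnius → queue [Bern]
Visit Bern → queue []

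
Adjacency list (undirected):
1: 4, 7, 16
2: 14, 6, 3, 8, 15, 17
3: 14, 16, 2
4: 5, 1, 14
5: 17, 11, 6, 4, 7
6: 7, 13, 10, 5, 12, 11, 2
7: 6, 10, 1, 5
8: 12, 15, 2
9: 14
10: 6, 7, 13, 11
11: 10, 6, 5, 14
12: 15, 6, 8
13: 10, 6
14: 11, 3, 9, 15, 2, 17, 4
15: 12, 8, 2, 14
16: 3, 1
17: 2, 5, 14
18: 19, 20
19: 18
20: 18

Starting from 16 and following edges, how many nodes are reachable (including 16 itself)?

BFS from 16 visits: 16, 1, 3, 4, 7, 2, 14, 5, 6, 10, 8, 15, 17, 9, 11, 12, 13
Reachable nodes: 17 of 20 total.

17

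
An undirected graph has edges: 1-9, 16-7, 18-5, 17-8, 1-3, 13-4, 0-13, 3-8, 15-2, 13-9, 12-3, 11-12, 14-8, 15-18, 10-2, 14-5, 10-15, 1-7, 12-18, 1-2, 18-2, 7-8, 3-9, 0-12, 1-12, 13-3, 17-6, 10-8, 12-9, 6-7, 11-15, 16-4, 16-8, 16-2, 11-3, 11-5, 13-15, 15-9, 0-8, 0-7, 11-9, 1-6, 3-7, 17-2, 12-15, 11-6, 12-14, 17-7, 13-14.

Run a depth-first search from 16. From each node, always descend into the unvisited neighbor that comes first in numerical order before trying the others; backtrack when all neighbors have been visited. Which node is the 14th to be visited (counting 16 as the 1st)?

Visit 16
16 → 2
2 → 1
1 → 3
3 → 7
7 → 0
0 → 8
8 → 10
10 → 15
15 → 9
9 → 11
11 → 5
5 → 14
14 → 12
12 → 18
14 → 13
13 → 4
11 → 6
6 → 17

Visit order: 16, 2, 1, 3, 7, 0, 8, 10, 15, 9, 11, 5, 14, 12, 18, 13, 4, 6, 17

12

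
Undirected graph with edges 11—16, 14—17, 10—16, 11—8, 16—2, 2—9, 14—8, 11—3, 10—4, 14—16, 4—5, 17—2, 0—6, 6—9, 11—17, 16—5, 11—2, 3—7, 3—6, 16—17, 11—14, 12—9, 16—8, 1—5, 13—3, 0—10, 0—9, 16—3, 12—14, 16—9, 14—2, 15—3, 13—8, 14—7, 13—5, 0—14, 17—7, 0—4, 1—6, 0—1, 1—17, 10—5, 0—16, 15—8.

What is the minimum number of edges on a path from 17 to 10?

2

Level 0: 17
Level 1: 1, 2, 7, 11, 14, 16
Level 2: 0, 3, 5, 6, 8, 9, 10, 12
Level 3: 4, 13, 15
10 first appears at level 2.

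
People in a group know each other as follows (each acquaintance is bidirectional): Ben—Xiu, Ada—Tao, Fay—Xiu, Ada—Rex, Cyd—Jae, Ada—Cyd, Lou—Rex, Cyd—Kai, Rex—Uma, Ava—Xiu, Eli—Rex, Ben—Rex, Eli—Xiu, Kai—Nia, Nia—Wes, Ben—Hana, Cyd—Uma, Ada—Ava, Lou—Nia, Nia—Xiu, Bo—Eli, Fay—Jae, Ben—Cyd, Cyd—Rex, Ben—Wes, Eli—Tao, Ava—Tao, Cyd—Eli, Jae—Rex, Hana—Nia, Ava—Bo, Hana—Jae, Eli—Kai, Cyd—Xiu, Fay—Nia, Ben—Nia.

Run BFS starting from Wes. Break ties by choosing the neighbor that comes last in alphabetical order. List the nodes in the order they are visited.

Visit Wes; enqueue Nia, Ben → queue [Nia, Ben]
Visit Nia; enqueue Xiu, Lou, Kai, Hana, Fay → queue [Ben, Xiu, Lou, Kai, Hana, Fay]
Visit Ben; enqueue Rex, Cyd → queue [Xiu, Lou, Kai, Hana, Fay, Rex, Cyd]
Visit Xiu; enqueue Eli, Ava → queue [Lou, Kai, Hana, Fay, Rex, Cyd, Eli, Ava]
Visit Lou → queue [Kai, Hana, Fay, Rex, Cyd, Eli, Ava]
Visit Kai → queue [Hana, Fay, Rex, Cyd, Eli, Ava]
Visit Hana; enqueue Jae → queue [Fay, Rex, Cyd, Eli, Ava, Jae]
Visit Fay → queue [Rex, Cyd, Eli, Ava, Jae]
Visit Rex; enqueue Uma, Ada → queue [Cyd, Eli, Ava, Jae, Uma, Ada]
Visit Cyd → queue [Eli, Ava, Jae, Uma, Ada]
Visit Eli; enqueue Tao, Bo → queue [Ava, Jae, Uma, Ada, Tao, Bo]
Visit Ava → queue [Jae, Uma, Ada, Tao, Bo]
Visit Jae → queue [Uma, Ada, Tao, Bo]
Visit Uma → queue [Ada, Tao, Bo]
Visit Ada → queue [Tao, Bo]
Visit Tao → queue [Bo]
Visit Bo → queue []

Wes Nia Ben Xiu Lou Kai Hana Fay Rex Cyd Eli Ava Jae Uma Ada Tao Bo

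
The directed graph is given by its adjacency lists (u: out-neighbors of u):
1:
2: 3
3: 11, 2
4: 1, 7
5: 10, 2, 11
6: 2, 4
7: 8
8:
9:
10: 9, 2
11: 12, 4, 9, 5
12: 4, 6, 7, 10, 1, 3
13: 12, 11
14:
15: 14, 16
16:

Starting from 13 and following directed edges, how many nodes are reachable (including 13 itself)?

13

BFS from 13 visits: 13, 12, 11, 4, 6, 7, 10, 1, 3, 9, 5, 2, 8
Reachable nodes: 13 of 16 total.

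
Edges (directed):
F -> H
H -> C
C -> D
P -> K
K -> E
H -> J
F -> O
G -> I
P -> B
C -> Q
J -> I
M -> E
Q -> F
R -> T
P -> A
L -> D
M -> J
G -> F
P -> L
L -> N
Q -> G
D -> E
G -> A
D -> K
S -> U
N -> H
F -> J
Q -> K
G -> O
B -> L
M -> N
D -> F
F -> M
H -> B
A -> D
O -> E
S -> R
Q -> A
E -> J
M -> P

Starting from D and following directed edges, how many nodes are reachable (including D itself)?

BFS from D visits: D, E, F, K, J, H, M, O, I, B, C, N, P, L, Q, A, G
Reachable nodes: 17 of 21 total.

17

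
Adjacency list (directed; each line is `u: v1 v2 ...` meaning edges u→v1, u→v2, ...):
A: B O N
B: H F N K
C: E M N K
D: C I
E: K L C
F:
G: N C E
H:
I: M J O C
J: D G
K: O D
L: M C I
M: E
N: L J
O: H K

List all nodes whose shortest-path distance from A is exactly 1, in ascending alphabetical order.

B, N, O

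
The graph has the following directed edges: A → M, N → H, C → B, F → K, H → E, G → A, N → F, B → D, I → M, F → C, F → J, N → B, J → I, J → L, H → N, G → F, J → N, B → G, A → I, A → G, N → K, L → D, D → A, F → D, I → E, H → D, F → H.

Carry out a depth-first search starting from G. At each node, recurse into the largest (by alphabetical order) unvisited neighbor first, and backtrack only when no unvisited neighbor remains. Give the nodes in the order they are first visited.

Visit G
G → F
F → K
F → J
J → N
N → H
H → E
H → D
D → A
A → M
A → I
N → B
J → L
F → C

G, F, K, J, N, H, E, D, A, M, I, B, L, C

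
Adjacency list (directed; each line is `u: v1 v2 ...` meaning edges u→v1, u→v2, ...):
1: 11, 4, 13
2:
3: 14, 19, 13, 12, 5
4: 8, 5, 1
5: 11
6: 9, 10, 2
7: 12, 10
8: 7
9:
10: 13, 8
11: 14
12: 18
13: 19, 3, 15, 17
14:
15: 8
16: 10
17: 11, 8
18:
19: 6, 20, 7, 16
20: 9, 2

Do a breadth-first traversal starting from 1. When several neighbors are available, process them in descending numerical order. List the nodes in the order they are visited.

1 13 11 4 19 17 15 3 14 8 5 20 16 7 6 12 9 2 10 18

Visit 1; enqueue 13, 11, 4 → queue [13, 11, 4]
Visit 13; enqueue 19, 17, 15, 3 → queue [11, 4, 19, 17, 15, 3]
Visit 11; enqueue 14 → queue [4, 19, 17, 15, 3, 14]
Visit 4; enqueue 8, 5 → queue [19, 17, 15, 3, 14, 8, 5]
Visit 19; enqueue 20, 16, 7, 6 → queue [17, 15, 3, 14, 8, 5, 20, 16, 7, 6]
Visit 17 → queue [15, 3, 14, 8, 5, 20, 16, 7, 6]
Visit 15 → queue [3, 14, 8, 5, 20, 16, 7, 6]
Visit 3; enqueue 12 → queue [14, 8, 5, 20, 16, 7, 6, 12]
Visit 14 → queue [8, 5, 20, 16, 7, 6, 12]
Visit 8 → queue [5, 20, 16, 7, 6, 12]
Visit 5 → queue [20, 16, 7, 6, 12]
Visit 20; enqueue 9, 2 → queue [16, 7, 6, 12, 9, 2]
Visit 16; enqueue 10 → queue [7, 6, 12, 9, 2, 10]
Visit 7 → queue [6, 12, 9, 2, 10]
Visit 6 → queue [12, 9, 2, 10]
Visit 12; enqueue 18 → queue [9, 2, 10, 18]
Visit 9 → queue [2, 10, 18]
Visit 2 → queue [10, 18]
Visit 10 → queue [18]
Visit 18 → queue []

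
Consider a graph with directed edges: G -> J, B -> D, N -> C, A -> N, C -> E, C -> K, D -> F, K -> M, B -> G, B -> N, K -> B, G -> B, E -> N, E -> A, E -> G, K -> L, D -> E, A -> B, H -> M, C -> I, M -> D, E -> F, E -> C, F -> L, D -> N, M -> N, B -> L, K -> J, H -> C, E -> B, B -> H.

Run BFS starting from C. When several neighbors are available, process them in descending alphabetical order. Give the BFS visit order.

C K I E M L J B N G F A D H

Visit C; enqueue K, I, E → queue [K, I, E]
Visit K; enqueue M, L, J, B → queue [I, E, M, L, J, B]
Visit I → queue [E, M, L, J, B]
Visit E; enqueue N, G, F, A → queue [M, L, J, B, N, G, F, A]
Visit M; enqueue D → queue [L, J, B, N, G, F, A, D]
Visit L → queue [J, B, N, G, F, A, D]
Visit J → queue [B, N, G, F, A, D]
Visit B; enqueue H → queue [N, G, F, A, D, H]
Visit N → queue [G, F, A, D, H]
Visit G → queue [F, A, D, H]
Visit F → queue [A, D, H]
Visit A → queue [D, H]
Visit D → queue [H]
Visit H → queue []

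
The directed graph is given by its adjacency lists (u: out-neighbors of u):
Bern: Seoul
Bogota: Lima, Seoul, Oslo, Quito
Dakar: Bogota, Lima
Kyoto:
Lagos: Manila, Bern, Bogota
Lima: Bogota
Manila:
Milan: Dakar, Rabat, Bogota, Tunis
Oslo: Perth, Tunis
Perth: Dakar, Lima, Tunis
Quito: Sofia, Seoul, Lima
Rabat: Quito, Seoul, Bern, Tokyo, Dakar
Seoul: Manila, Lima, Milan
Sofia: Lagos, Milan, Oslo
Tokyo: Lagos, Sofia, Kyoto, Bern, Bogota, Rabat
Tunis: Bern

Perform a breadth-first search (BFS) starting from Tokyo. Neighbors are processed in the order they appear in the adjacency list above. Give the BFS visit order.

Tokyo → Lagos → Sofia → Kyoto → Bern → Bogota → Rabat → Manila → Milan → Oslo → Seoul → Lima → Quito → Dakar → Tunis → Perth

Visit Tokyo; enqueue Lagos, Sofia, Kyoto, Bern, Bogota, Rabat → queue [Lagos, Sofia, Kyoto, Bern, Bogota, Rabat]
Visit Lagos; enqueue Manila → queue [Sofia, Kyoto, Bern, Bogota, Rabat, Manila]
Visit Sofia; enqueue Milan, Oslo → queue [Kyoto, Bern, Bogota, Rabat, Manila, Milan, Oslo]
Visit Kyoto → queue [Bern, Bogota, Rabat, Manila, Milan, Oslo]
Visit Bern; enqueue Seoul → queue [Bogota, Rabat, Manila, Milan, Oslo, Seoul]
Visit Bogota; enqueue Lima, Quito → queue [Rabat, Manila, Milan, Oslo, Seoul, Lima, Quito]
Visit Rabat; enqueue Dakar → queue [Manila, Milan, Oslo, Seoul, Lima, Quito, Dakar]
Visit Manila → queue [Milan, Oslo, Seoul, Lima, Quito, Dakar]
Visit Milan; enqueue Tunis → queue [Oslo, Seoul, Lima, Quito, Dakar, Tunis]
Visit Oslo; enqueue Perth → queue [Seoul, Lima, Quito, Dakar, Tunis, Perth]
Visit Seoul → queue [Lima, Quito, Dakar, Tunis, Perth]
Visit Lima → queue [Quito, Dakar, Tunis, Perth]
Visit Quito → queue [Dakar, Tunis, Perth]
Visit Dakar → queue [Tunis, Perth]
Visit Tunis → queue [Perth]
Visit Perth → queue []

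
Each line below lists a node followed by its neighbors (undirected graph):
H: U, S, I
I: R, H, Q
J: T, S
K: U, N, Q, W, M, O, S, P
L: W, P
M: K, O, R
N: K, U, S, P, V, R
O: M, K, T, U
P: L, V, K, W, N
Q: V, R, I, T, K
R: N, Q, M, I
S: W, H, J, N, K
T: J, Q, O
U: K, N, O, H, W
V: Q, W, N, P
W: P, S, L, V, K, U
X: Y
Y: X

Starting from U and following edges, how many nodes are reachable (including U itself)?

BFS from U visits: U, K, N, O, H, W, Q, M, S, P, V, R, T, I, L, J
Reachable nodes: 16 of 18 total.

16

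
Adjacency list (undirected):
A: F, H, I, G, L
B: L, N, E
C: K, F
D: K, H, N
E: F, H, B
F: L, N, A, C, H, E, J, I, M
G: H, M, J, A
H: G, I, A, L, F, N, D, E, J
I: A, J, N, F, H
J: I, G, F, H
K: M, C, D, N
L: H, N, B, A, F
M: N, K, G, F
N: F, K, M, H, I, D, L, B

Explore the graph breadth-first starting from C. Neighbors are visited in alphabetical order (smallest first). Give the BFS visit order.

Visit C; enqueue F, K → queue [F, K]
Visit F; enqueue A, E, H, I, J, L, M, N → queue [K, A, E, H, I, J, L, M, N]
Visit K; enqueue D → queue [A, E, H, I, J, L, M, N, D]
Visit A; enqueue G → queue [E, H, I, J, L, M, N, D, G]
Visit E; enqueue B → queue [H, I, J, L, M, N, D, G, B]
Visit H → queue [I, J, L, M, N, D, G, B]
Visit I → queue [J, L, M, N, D, G, B]
Visit J → queue [L, M, N, D, G, B]
Visit L → queue [M, N, D, G, B]
Visit M → queue [N, D, G, B]
Visit N → queue [D, G, B]
Visit D → queue [G, B]
Visit G → queue [B]
Visit B → queue []

C F K A E H I J L M N D G B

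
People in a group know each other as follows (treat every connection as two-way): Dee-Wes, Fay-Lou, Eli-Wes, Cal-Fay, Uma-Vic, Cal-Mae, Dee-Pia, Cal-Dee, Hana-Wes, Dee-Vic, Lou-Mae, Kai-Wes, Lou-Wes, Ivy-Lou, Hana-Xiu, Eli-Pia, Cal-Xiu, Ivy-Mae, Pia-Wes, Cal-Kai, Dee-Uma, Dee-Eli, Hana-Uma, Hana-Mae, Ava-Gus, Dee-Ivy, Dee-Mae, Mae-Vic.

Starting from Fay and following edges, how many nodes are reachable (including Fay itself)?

14

BFS from Fay visits: Fay, Cal, Lou, Dee, Kai, Mae, Xiu, Ivy, Wes, Eli, Pia, Uma, Vic, Hana
Reachable nodes: 14 of 16 total.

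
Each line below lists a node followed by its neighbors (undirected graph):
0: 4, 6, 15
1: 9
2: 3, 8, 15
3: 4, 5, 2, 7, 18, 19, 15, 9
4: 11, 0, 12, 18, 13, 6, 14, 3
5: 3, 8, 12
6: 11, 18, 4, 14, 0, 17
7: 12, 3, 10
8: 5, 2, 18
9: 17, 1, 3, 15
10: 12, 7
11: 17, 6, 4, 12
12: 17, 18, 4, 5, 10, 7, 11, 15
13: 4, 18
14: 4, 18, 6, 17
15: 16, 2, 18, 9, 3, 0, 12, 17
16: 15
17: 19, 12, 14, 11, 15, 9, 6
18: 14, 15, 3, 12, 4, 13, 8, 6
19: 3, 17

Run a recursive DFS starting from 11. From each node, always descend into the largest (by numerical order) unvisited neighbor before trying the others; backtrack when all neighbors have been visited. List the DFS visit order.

11 → 17 → 19 → 3 → 18 → 15 → 16 → 12 → 10 → 7 → 5 → 8 → 2 → 4 → 14 → 6 → 0 → 13 → 9 → 1

Visit 11
11 → 17
17 → 19
19 → 3
3 → 18
18 → 15
15 → 16
15 → 12
12 → 10
10 → 7
12 → 5
5 → 8
8 → 2
12 → 4
4 → 14
14 → 6
6 → 0
4 → 13
15 → 9
9 → 1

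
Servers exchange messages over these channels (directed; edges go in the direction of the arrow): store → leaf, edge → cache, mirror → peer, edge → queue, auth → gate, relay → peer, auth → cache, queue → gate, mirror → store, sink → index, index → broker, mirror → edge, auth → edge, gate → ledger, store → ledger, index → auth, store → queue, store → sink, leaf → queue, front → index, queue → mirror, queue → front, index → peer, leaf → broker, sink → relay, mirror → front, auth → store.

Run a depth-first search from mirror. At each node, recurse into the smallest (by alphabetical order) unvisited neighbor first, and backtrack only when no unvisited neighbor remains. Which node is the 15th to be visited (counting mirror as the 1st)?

Visit mirror
mirror → edge
edge → cache
edge → queue
queue → front
front → index
index → auth
auth → gate
gate → ledger
auth → store
store → leaf
leaf → broker
store → sink
sink → relay
relay → peer

Visit order: mirror, edge, cache, queue, front, index, auth, gate, ledger, store, leaf, broker, sink, relay, peer

peer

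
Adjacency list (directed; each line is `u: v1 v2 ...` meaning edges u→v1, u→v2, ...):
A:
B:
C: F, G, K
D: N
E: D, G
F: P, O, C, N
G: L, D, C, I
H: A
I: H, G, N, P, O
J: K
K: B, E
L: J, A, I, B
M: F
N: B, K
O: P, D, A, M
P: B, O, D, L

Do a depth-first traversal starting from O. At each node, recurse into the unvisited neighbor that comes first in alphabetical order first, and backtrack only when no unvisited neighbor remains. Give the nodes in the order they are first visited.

Visit O
O → A
O → D
D → N
N → B
N → K
K → E
E → G
G → C
C → F
F → P
P → L
L → I
I → H
L → J
O → M

O A D N B K E G C F P L I H J M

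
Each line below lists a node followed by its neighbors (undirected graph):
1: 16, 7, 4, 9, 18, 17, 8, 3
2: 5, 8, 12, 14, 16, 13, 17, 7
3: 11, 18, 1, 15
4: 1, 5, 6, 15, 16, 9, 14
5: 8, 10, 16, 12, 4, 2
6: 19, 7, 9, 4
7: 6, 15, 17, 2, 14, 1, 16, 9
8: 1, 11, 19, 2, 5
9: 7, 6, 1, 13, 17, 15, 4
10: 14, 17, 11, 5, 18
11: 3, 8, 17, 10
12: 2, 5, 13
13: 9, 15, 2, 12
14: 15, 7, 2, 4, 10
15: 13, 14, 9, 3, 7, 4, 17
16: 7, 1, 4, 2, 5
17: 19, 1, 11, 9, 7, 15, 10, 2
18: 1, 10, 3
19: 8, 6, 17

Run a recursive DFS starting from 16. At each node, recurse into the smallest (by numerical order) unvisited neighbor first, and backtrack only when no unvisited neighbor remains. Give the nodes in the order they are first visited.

16, 1, 3, 11, 8, 2, 5, 4, 6, 7, 9, 13, 12, 15, 14, 10, 17, 19, 18

Visit 16
16 → 1
1 → 3
3 → 11
11 → 8
8 → 2
2 → 5
5 → 4
4 → 6
6 → 7
7 → 9
9 → 13
13 → 12
13 → 15
15 → 14
14 → 10
10 → 17
17 → 19
10 → 18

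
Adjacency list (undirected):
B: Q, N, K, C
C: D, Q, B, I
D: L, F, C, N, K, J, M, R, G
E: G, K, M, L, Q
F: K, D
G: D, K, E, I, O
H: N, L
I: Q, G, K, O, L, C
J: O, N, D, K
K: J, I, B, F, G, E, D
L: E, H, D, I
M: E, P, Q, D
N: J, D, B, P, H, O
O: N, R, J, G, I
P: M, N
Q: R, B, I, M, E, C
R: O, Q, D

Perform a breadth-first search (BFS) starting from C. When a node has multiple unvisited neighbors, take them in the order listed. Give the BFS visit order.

Visit C; enqueue D, Q, B, I → queue [D, Q, B, I]
Visit D; enqueue L, F, N, K, J, M, R, G → queue [Q, B, I, L, F, N, K, J, M, R, G]
Visit Q; enqueue E → queue [B, I, L, F, N, K, J, M, R, G, E]
Visit B → queue [I, L, F, N, K, J, M, R, G, E]
Visit I; enqueue O → queue [L, F, N, K, J, M, R, G, E, O]
Visit L; enqueue H → queue [F, N, K, J, M, R, G, E, O, H]
Visit F → queue [N, K, J, M, R, G, E, O, H]
Visit N; enqueue P → queue [K, J, M, R, G, E, O, H, P]
Visit K → queue [J, M, R, G, E, O, H, P]
Visit J → queue [M, R, G, E, O, H, P]
Visit M → queue [R, G, E, O, H, P]
Visit R → queue [G, E, O, H, P]
Visit G → queue [E, O, H, P]
Visit E → queue [O, H, P]
Visit O → queue [H, P]
Visit H → queue [P]
Visit P → queue []

C -> D -> Q -> B -> I -> L -> F -> N -> K -> J -> M -> R -> G -> E -> O -> H -> P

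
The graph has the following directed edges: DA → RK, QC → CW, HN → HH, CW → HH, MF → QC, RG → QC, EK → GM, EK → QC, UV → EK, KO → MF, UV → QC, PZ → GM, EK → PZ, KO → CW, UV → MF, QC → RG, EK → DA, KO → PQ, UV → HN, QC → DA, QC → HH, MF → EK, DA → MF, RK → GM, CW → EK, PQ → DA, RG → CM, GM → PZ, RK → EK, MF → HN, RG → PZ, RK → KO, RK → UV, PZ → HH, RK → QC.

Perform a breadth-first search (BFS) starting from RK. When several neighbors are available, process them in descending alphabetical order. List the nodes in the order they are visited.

RK → UV → QC → KO → GM → EK → MF → HN → RG → HH → DA → CW → PQ → PZ → CM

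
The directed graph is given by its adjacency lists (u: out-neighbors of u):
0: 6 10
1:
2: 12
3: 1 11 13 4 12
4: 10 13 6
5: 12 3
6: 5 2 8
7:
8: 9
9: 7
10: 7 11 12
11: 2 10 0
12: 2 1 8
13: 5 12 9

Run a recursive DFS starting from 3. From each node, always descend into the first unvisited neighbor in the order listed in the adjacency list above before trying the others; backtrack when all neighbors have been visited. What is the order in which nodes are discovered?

3 1 11 2 12 8 9 7 10 0 6 5 13 4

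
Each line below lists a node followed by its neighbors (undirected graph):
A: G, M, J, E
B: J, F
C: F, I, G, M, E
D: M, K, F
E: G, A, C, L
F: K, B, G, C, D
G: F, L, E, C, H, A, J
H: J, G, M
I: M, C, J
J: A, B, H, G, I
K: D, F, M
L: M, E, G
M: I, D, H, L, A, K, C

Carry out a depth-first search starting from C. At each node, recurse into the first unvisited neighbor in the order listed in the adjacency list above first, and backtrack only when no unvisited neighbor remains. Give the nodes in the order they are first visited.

Visit C
C → F
F → K
K → D
D → M
M → I
I → J
J → A
A → G
G → L
L → E
G → H
J → B

C → F → K → D → M → I → J → A → G → L → E → H → B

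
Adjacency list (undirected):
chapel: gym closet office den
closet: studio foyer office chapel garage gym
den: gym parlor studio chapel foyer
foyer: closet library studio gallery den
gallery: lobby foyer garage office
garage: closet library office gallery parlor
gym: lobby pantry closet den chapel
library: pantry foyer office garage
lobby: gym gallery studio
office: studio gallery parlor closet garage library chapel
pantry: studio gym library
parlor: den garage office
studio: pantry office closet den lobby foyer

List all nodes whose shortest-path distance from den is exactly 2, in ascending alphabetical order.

Level 0: den
Level 1: chapel, foyer, gym, parlor, studio
Level 2: closet, gallery, garage, library, lobby, office, pantry

closet, gallery, garage, library, lobby, office, pantry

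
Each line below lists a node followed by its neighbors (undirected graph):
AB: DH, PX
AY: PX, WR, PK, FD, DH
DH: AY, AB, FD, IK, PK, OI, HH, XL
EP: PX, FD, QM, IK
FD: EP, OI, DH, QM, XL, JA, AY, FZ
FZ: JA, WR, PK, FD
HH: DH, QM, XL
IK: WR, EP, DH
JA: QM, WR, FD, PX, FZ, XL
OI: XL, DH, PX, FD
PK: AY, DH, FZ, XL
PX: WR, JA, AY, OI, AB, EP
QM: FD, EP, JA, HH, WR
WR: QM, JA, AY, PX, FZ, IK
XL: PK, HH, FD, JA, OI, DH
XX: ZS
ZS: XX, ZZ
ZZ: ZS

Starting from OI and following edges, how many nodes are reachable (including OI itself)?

BFS from OI visits: OI, XL, DH, PX, FD, PK, HH, JA, AY, AB, IK, WR, EP, QM, FZ
Reachable nodes: 15 of 18 total.

15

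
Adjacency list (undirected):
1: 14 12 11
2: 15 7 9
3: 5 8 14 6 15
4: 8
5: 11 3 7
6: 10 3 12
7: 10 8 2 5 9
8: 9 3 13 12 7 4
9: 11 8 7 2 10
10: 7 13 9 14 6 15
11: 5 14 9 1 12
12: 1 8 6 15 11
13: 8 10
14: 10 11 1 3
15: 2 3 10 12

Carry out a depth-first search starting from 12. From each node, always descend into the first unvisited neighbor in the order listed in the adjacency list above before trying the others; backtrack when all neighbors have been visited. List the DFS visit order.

12 1 14 10 7 8 9 11 5 3 6 15 2 13 4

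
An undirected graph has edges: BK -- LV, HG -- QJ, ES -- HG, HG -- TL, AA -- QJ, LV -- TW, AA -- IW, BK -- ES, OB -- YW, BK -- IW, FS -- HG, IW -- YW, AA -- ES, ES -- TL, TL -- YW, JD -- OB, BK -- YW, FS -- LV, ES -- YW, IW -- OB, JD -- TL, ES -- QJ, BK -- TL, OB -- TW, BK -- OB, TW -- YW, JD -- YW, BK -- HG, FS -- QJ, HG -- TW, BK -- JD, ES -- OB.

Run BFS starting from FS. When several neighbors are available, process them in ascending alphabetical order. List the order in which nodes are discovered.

Visit FS; enqueue HG, LV, QJ → queue [HG, LV, QJ]
Visit HG; enqueue BK, ES, TL, TW → queue [LV, QJ, BK, ES, TL, TW]
Visit LV → queue [QJ, BK, ES, TL, TW]
Visit QJ; enqueue AA → queue [BK, ES, TL, TW, AA]
Visit BK; enqueue IW, JD, OB, YW → queue [ES, TL, TW, AA, IW, JD, OB, YW]
Visit ES → queue [TL, TW, AA, IW, JD, OB, YW]
Visit TL → queue [TW, AA, IW, JD, OB, YW]
Visit TW → queue [AA, IW, JD, OB, YW]
Visit AA → queue [IW, JD, OB, YW]
Visit IW → queue [JD, OB, YW]
Visit JD → queue [OB, YW]
Visit OB → queue [YW]
Visit YW → queue []

FS → HG → LV → QJ → BK → ES → TL → TW → AA → IW → JD → OB → YW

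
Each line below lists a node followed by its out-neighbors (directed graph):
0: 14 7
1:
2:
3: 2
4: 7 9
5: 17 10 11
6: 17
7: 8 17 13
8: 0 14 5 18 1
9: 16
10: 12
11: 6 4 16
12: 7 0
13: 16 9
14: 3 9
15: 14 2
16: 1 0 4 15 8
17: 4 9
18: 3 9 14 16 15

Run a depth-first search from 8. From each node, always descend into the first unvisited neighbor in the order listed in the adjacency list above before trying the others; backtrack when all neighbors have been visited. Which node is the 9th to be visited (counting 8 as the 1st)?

4

Visit 8
8 → 0
0 → 14
14 → 3
3 → 2
14 → 9
9 → 16
16 → 1
16 → 4
4 → 7
7 → 17
7 → 13
16 → 15
8 → 5
5 → 10
10 → 12
5 → 11
11 → 6
8 → 18

Visit order: 8, 0, 14, 3, 2, 9, 16, 1, 4, 7, 17, 13, 15, 5, 10, 12, 11, 6, 18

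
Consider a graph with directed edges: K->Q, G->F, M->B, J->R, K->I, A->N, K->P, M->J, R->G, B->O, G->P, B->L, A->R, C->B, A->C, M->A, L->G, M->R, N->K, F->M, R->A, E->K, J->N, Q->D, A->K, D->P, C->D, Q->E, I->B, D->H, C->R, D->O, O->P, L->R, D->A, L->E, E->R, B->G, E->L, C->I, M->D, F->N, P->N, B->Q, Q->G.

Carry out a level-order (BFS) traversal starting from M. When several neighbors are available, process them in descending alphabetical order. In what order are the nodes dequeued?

M R J D B A G N P O H Q L K C F E I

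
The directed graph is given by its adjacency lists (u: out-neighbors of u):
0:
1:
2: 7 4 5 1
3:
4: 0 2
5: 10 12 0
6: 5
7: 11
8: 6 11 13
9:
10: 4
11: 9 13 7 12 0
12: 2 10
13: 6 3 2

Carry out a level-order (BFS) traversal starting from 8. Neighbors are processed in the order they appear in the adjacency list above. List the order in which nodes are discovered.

8 → 6 → 11 → 13 → 5 → 9 → 7 → 12 → 0 → 3 → 2 → 10 → 4 → 1

Visit 8; enqueue 6, 11, 13 → queue [6, 11, 13]
Visit 6; enqueue 5 → queue [11, 13, 5]
Visit 11; enqueue 9, 7, 12, 0 → queue [13, 5, 9, 7, 12, 0]
Visit 13; enqueue 3, 2 → queue [5, 9, 7, 12, 0, 3, 2]
Visit 5; enqueue 10 → queue [9, 7, 12, 0, 3, 2, 10]
Visit 9 → queue [7, 12, 0, 3, 2, 10]
Visit 7 → queue [12, 0, 3, 2, 10]
Visit 12 → queue [0, 3, 2, 10]
Visit 0 → queue [3, 2, 10]
Visit 3 → queue [2, 10]
Visit 2; enqueue 4, 1 → queue [10, 4, 1]
Visit 10 → queue [4, 1]
Visit 4 → queue [1]
Visit 1 → queue []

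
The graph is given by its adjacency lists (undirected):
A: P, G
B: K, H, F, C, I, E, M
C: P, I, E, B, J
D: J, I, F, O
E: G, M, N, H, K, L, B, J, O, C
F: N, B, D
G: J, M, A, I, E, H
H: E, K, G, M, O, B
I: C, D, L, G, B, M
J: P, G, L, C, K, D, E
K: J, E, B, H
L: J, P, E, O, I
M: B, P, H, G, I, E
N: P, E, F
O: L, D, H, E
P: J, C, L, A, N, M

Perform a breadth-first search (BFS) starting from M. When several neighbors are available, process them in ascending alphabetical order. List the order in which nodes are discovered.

Visit M; enqueue B, E, G, H, I, P → queue [B, E, G, H, I, P]
Visit B; enqueue C, F, K → queue [E, G, H, I, P, C, F, K]
Visit E; enqueue J, L, N, O → queue [G, H, I, P, C, F, K, J, L, N, O]
Visit G; enqueue A → queue [H, I, P, C, F, K, J, L, N, O, A]
Visit H → queue [I, P, C, F, K, J, L, N, O, A]
Visit I; enqueue D → queue [P, C, F, K, J, L, N, O, A, D]
Visit P → queue [C, F, K, J, L, N, O, A, D]
Visit C → queue [F, K, J, L, N, O, A, D]
Visit F → queue [K, J, L, N, O, A, D]
Visit K → queue [J, L, N, O, A, D]
Visit J → queue [L, N, O, A, D]
Visit L → queue [N, O, A, D]
Visit N → queue [O, A, D]
Visit O → queue [A, D]
Visit A → queue [D]
Visit D → queue []

M -> B -> E -> G -> H -> I -> P -> C -> F -> K -> J -> L -> N -> O -> A -> D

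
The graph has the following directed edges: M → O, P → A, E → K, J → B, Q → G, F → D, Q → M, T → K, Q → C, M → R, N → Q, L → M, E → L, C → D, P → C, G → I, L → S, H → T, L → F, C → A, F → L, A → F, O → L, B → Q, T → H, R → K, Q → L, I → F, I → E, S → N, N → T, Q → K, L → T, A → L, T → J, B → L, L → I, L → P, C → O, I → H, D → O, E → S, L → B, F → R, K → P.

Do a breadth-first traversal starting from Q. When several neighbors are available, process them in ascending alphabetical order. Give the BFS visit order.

Visit Q; enqueue C, G, K, L, M → queue [C, G, K, L, M]
Visit C; enqueue A, D, O → queue [G, K, L, M, A, D, O]
Visit G; enqueue I → queue [K, L, M, A, D, O, I]
Visit K; enqueue P → queue [L, M, A, D, O, I, P]
Visit L; enqueue B, F, S, T → queue [M, A, D, O, I, P, B, F, S, T]
Visit M; enqueue R → queue [A, D, O, I, P, B, F, S, T, R]
Visit A → queue [D, O, I, P, B, F, S, T, R]
Visit D → queue [O, I, P, B, F, S, T, R]
Visit O → queue [I, P, B, F, S, T, R]
Visit I; enqueue E, H → queue [P, B, F, S, T, R, E, H]
Visit P → queue [B, F, S, T, R, E, H]
Visit B → queue [F, S, T, R, E, H]
Visit F → queue [S, T, R, E, H]
Visit S; enqueue N → queue [T, R, E, H, N]
Visit T; enqueue J → queue [R, E, H, N, J]
Visit R → queue [E, H, N, J]
Visit E → queue [H, N, J]
Visit H → queue [N, J]
Visit N → queue [J]
Visit J → queue []

Q → C → G → K → L → M → A → D → O → I → P → B → F → S → T → R → E → H → N → J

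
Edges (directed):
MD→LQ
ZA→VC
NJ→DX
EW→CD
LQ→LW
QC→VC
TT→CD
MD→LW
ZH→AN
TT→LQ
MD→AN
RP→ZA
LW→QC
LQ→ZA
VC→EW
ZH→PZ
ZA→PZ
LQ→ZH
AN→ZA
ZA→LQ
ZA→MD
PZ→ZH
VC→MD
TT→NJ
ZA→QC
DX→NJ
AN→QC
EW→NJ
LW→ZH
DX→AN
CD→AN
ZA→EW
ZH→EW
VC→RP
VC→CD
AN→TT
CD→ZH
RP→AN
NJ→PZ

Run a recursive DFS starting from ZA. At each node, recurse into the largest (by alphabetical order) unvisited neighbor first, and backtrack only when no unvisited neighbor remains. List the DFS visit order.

ZA, VC, RP, AN, TT, NJ, PZ, ZH, EW, CD, DX, LQ, LW, QC, MD

Visit ZA
ZA → VC
VC → RP
RP → AN
AN → TT
TT → NJ
NJ → PZ
PZ → ZH
ZH → EW
EW → CD
NJ → DX
TT → LQ
LQ → LW
LW → QC
VC → MD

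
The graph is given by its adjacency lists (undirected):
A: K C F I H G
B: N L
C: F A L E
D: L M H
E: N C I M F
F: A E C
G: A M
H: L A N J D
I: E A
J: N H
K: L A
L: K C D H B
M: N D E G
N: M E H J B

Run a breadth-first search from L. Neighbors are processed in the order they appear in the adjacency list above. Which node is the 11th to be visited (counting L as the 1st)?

Visit L; enqueue K, C, D, H, B → queue [K, C, D, H, B]
Visit K; enqueue A → queue [C, D, H, B, A]
Visit C; enqueue F, E → queue [D, H, B, A, F, E]
Visit D; enqueue M → queue [H, B, A, F, E, M]
Visit H; enqueue N, J → queue [B, A, F, E, M, N, J]
Visit B → queue [A, F, E, M, N, J]
Visit A; enqueue I, G → queue [F, E, M, N, J, I, G]
Visit F → queue [E, M, N, J, I, G]
Visit E → queue [M, N, J, I, G]
Visit M → queue [N, J, I, G]
Visit N → queue [J, I, G]
Visit J → queue [I, G]
Visit I → queue [G]
Visit G → queue []

Visit order: L, K, C, D, H, B, A, F, E, M, N, J, I, G

N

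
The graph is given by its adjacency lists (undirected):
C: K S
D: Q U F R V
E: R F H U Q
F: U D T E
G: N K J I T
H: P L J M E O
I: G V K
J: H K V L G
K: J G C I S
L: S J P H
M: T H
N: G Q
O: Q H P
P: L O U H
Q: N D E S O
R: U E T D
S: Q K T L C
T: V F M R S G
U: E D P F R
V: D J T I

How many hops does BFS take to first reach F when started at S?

Level 0: S
Level 1: C, K, L, Q, T
Level 2: D, E, F, G, H, I, J, M, N, O, P, R, V
Level 3: U
F first appears at level 2.

2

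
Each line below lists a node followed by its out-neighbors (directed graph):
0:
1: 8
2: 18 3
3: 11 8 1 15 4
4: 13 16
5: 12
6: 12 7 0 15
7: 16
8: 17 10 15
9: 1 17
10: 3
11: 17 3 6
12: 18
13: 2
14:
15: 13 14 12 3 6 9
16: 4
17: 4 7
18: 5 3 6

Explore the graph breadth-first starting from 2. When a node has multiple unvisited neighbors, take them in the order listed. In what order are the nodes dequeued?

Visit 2; enqueue 18, 3 → queue [18, 3]
Visit 18; enqueue 5, 6 → queue [3, 5, 6]
Visit 3; enqueue 11, 8, 1, 15, 4 → queue [5, 6, 11, 8, 1, 15, 4]
Visit 5; enqueue 12 → queue [6, 11, 8, 1, 15, 4, 12]
Visit 6; enqueue 7, 0 → queue [11, 8, 1, 15, 4, 12, 7, 0]
Visit 11; enqueue 17 → queue [8, 1, 15, 4, 12, 7, 0, 17]
Visit 8; enqueue 10 → queue [1, 15, 4, 12, 7, 0, 17, 10]
Visit 1 → queue [15, 4, 12, 7, 0, 17, 10]
Visit 15; enqueue 13, 14, 9 → queue [4, 12, 7, 0, 17, 10, 13, 14, 9]
Visit 4; enqueue 16 → queue [12, 7, 0, 17, 10, 13, 14, 9, 16]
Visit 12 → queue [7, 0, 17, 10, 13, 14, 9, 16]
Visit 7 → queue [0, 17, 10, 13, 14, 9, 16]
Visit 0 → queue [17, 10, 13, 14, 9, 16]
Visit 17 → queue [10, 13, 14, 9, 16]
Visit 10 → queue [13, 14, 9, 16]
Visit 13 → queue [14, 9, 16]
Visit 14 → queue [9, 16]
Visit 9 → queue [16]
Visit 16 → queue []

2 → 18 → 3 → 5 → 6 → 11 → 8 → 1 → 15 → 4 → 12 → 7 → 0 → 17 → 10 → 13 → 14 → 9 → 16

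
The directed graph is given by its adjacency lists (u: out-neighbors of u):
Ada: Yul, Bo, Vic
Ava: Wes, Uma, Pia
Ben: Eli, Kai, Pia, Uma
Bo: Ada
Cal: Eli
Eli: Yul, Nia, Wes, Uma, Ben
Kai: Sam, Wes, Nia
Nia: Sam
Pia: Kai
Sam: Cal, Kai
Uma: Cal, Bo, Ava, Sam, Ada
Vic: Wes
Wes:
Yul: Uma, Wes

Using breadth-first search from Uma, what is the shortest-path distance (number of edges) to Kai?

2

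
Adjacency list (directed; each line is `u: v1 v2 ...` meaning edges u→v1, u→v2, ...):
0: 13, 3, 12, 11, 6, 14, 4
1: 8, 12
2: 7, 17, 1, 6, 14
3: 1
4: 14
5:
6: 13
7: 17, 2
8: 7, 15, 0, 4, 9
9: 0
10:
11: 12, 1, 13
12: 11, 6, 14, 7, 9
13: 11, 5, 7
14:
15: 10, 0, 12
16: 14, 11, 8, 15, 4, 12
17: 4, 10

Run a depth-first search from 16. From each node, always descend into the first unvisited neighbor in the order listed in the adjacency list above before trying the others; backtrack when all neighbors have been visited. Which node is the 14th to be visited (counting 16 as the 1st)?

Visit 16
16 → 14
16 → 11
11 → 12
12 → 6
6 → 13
13 → 5
13 → 7
7 → 17
17 → 4
17 → 10
7 → 2
2 → 1
1 → 8
8 → 15
15 → 0
0 → 3
8 → 9

Visit order: 16, 14, 11, 12, 6, 13, 5, 7, 17, 4, 10, 2, 1, 8, 15, 0, 3, 9

8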